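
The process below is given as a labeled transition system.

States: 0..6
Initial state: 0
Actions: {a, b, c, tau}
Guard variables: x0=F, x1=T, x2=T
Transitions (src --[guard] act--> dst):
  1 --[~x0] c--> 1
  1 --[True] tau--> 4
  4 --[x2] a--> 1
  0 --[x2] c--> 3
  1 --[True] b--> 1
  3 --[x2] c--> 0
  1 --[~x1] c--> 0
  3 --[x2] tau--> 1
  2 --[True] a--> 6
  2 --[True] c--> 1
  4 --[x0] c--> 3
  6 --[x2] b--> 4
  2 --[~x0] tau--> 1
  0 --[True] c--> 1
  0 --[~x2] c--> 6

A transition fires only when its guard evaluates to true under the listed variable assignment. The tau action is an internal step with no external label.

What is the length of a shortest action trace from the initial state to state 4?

Answer: 2

Analysis:
Layered search for 4:
  L0 = {0}
  L1 = {1,3}
  L2 = {4}
first hit 4 at d=2 via c·tau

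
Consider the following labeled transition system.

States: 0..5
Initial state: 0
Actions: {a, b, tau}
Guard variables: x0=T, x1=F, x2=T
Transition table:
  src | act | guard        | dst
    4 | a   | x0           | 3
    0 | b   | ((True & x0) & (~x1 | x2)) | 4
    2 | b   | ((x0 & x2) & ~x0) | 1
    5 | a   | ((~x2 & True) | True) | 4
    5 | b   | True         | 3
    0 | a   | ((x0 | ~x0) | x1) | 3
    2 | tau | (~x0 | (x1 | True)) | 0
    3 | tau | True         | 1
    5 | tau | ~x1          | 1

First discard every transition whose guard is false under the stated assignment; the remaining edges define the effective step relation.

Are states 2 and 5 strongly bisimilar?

Compute ~ classes (split until stable):
  P[0] = {{0,1,2,3,4,5}}
  P[1] = {{0},{1},{2,3},{4},{5}}
  P[2] = {{0},{1},{2},{3},{4},{5}}
Fixed point at round 3; 6 class(es).
[2]={2}  [5]={5}

Answer: NOT BISIMILAR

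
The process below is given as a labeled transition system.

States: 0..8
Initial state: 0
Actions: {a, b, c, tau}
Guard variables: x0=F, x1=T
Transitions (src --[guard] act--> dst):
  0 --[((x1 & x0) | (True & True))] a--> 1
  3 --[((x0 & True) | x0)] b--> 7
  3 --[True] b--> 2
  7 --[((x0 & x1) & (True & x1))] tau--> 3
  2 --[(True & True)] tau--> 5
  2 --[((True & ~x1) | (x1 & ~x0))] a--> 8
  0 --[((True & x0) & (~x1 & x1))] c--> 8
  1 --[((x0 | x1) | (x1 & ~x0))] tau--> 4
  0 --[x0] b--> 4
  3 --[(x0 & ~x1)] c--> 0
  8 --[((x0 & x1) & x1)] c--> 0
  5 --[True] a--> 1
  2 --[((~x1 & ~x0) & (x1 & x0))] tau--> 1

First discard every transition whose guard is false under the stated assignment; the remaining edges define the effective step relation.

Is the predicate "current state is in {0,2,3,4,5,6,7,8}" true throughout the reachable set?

Answer: INVARIANT VIOLATED at state 1

Working:
Inv-set: {0,2,3,4,5,6,7,8}
R = {0,1,4}
  0: safe
  1: ✗ unsafe
  4: safe
counterexample path to 1: a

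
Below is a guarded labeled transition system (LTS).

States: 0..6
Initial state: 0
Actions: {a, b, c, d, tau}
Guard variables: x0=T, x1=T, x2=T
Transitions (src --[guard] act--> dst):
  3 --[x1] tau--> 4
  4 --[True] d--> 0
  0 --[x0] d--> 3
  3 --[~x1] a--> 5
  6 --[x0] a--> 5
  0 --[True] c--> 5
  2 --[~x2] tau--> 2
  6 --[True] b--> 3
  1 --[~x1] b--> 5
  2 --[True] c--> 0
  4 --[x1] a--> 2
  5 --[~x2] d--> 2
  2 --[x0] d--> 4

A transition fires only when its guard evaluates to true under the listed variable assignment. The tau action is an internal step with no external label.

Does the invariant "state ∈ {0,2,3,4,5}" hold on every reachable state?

Safe = {0,2,3,4,5}
Reachable = {0,2,3,4,5}
  0: ok
  2: ok
  3: ok
  4: ok
  5: ok

Answer: INVARIANT HOLDS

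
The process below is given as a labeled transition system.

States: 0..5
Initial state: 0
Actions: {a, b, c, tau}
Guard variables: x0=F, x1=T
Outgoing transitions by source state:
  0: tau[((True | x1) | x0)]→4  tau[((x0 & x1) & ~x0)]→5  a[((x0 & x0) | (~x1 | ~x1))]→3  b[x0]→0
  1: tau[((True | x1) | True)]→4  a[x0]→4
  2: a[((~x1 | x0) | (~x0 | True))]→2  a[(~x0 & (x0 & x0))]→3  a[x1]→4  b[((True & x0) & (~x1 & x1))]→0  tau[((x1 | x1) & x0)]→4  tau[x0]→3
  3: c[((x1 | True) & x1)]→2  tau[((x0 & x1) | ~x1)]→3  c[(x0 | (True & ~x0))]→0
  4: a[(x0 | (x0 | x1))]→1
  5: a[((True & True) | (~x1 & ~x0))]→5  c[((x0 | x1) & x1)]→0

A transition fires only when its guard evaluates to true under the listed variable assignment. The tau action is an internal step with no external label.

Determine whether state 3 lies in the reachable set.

Answer: UNREACHABLE

Trace:
After dropping false guards: 9 live edges.
Layer 0: {0}
Layer 1: {4}  cumulative {0,4}
Layer 2: {1}  cumulative {0,1,4}
Reachable = {0,1,4}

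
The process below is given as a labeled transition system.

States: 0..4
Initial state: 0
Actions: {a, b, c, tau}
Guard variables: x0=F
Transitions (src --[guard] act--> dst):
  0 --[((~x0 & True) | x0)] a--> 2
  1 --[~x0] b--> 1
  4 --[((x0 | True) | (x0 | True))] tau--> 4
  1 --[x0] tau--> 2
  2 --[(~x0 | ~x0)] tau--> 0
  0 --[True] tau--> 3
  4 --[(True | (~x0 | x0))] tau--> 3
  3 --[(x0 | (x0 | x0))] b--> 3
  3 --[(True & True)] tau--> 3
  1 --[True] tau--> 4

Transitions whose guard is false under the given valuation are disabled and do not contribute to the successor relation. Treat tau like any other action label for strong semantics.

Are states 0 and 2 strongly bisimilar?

Answer: NOT BISIMILAR

Trace:
Bisimulation quotient by refinement:
  P[0] = {{0,1,2,3,4}}
  P[1] = {{0},{1},{2,3,4}}
  P[2] = {{0},{1},{2},{3,4}}
Fixed point at round 3; 4 class(es).
class of 0: {0}; class of 2: {2}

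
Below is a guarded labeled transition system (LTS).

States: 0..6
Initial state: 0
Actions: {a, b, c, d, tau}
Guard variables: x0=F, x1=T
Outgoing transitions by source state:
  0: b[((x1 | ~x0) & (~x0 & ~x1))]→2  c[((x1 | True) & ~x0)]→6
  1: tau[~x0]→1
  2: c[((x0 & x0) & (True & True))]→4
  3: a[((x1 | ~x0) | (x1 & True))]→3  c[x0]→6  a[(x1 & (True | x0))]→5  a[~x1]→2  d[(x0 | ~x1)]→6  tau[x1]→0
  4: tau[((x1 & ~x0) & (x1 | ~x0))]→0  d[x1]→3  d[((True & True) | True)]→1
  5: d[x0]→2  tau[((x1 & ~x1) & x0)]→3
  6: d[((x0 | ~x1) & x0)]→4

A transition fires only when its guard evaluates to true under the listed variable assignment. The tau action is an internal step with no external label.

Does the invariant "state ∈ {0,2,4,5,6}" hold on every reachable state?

Answer: INVARIANT HOLDS

Working:
Allowed set {0,2,4,5,6}
Reach set: {0,6}
  0: ok
  6: ok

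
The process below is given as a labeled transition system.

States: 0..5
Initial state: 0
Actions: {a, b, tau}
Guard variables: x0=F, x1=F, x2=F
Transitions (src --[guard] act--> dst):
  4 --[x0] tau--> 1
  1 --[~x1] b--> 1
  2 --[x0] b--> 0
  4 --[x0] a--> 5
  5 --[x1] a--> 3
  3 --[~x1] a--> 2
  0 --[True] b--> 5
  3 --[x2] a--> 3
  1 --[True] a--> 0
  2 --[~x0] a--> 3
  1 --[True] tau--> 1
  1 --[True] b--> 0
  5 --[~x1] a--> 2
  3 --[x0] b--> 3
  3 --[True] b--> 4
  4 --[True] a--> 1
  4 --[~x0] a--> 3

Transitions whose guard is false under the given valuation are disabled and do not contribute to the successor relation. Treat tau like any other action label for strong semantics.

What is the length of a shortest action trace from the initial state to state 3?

Breadth-first toward 3:
  Layer 0: {0}
  Layer 1: {5}
  Layer 2: {2}
  Layer 3: {3}
3 enters at depth 3; path b·a·a

Answer: 3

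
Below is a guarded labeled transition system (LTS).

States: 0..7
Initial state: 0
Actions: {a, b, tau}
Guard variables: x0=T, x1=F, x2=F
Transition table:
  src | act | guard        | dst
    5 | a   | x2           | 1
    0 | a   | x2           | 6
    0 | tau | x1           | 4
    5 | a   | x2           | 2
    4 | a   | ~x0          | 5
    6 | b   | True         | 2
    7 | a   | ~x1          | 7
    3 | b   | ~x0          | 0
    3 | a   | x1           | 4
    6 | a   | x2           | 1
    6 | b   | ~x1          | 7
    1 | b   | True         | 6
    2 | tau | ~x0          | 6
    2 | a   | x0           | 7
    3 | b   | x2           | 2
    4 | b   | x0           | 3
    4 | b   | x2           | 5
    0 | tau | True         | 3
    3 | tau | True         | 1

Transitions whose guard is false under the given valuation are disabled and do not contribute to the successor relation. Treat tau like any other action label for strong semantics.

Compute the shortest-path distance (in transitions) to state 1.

Answer: 2

Working:
Breadth-first toward 1:
  depth 0: {0}
  depth 1: {3}
  depth 2: {1}
first hit 1 at d=2 via tau·tau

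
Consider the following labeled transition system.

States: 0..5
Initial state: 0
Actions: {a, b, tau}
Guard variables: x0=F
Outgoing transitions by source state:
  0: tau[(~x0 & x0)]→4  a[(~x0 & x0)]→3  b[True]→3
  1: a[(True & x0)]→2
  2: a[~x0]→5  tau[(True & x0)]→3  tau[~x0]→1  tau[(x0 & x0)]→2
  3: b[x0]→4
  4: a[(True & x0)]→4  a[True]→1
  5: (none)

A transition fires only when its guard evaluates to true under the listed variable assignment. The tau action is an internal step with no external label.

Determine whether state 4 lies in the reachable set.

4 transition(s) survive guard evaluation.
Layer 0: {0}
Layer 1: {3}  now seen {0,3}
Reach set: {0,3}

Answer: UNREACHABLE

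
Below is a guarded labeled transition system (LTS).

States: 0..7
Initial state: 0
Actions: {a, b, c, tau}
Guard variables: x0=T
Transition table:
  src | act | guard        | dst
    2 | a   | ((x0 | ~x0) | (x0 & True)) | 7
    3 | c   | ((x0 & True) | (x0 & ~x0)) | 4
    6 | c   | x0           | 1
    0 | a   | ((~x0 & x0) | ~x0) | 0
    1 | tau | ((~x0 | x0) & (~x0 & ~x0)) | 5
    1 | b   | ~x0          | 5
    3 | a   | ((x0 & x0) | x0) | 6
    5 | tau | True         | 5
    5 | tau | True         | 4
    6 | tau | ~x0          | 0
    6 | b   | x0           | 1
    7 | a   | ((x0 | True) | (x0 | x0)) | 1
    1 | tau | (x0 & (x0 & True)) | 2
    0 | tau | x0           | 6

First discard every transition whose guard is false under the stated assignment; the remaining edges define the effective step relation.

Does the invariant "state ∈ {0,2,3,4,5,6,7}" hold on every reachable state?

Answer: INVARIANT VIOLATED at state 1

Working:
Inv-set: {0,2,3,4,5,6,7}
Reach set: {0,1,2,6,7}
  0: safe
  1: VIOLATES
  2: safe
  6: safe
  7: safe
reach 1 via tau·c — violates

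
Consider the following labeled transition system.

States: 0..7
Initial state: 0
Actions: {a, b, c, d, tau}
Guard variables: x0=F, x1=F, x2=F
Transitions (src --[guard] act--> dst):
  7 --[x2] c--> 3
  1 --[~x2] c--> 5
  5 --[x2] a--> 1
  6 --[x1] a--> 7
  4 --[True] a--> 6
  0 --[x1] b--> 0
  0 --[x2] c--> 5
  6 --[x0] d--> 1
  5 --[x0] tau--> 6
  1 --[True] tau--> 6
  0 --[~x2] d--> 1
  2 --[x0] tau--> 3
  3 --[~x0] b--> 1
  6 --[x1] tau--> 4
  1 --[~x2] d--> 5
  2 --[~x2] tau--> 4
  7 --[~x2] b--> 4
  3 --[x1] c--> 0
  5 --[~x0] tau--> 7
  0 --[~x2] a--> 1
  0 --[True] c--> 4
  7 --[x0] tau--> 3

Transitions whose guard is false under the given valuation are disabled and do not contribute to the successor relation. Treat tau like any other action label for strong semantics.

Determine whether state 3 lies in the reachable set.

After dropping false guards: 11 live edges.
Layer 0: {0}
Layer 1: {1,4}  now seen {0,1,4}
Layer 2: {5,6}  now seen {0,1,4,5,6}
Layer 3: {7}  now seen {0,1,4,5,6,7}
Reach set: {0,1,4,5,6,7}

Answer: UNREACHABLE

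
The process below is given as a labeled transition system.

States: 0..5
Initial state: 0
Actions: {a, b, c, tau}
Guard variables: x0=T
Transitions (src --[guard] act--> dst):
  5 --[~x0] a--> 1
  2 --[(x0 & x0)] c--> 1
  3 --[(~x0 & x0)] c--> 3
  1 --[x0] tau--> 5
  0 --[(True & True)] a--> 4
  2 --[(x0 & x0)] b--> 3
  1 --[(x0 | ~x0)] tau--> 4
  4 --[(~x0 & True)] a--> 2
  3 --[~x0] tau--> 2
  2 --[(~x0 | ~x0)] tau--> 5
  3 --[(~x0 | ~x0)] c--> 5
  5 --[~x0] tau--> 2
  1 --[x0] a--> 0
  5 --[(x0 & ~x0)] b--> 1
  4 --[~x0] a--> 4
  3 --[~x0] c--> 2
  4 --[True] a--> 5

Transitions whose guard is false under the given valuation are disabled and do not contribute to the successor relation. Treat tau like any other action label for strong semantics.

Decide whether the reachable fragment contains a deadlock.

Reachable = {0,4,5}
  0: a→4  [1 exit(s)]
  4: a→5  [1 exit(s)]
  5: ∅  [STUCK]
trace reaching 5: a·a

Answer: DEADLOCK at state 5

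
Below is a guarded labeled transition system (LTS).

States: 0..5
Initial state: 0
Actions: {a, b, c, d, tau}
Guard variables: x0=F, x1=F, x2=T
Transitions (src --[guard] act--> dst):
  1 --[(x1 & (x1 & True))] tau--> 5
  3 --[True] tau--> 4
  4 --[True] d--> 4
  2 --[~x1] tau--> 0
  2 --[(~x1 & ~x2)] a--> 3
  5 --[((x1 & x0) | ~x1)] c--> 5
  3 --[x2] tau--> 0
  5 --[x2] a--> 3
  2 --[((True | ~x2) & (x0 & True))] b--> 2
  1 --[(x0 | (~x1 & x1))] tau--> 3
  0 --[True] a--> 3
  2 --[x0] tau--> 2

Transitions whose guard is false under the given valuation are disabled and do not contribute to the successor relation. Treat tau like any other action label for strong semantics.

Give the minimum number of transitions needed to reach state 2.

Layered search for 2:
  depth 0: {0}
  depth 1: {3}
  depth 2: {4}
2 never appears.

Answer: UNREACHABLE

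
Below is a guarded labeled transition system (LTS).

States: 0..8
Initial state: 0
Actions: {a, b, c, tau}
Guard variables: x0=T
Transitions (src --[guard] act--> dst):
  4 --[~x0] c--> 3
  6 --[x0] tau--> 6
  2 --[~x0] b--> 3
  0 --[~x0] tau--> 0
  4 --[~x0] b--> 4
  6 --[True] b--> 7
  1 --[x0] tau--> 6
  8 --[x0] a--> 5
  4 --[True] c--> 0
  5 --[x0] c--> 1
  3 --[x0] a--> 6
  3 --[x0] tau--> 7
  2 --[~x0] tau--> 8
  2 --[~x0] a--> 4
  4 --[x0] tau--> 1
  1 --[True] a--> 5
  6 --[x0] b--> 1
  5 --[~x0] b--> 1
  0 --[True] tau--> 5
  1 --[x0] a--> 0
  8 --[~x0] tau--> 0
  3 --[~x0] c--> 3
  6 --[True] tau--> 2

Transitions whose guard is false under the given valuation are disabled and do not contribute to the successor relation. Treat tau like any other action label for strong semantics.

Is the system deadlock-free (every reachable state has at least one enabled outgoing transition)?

Answer: DEADLOCK at state 2

Trace:
Reach set: {0,1,2,5,6,7}
  0: tau→5  [deg 1]
  1: a→0  a→5  tau→6  [deg 3]
  2: ∅  [no exit]
  5: c→1  [deg 1]
  6: b→1  b→7  tau→2  tau→6  [deg 4]
  7: ∅  [no exit]
witness 2: tau·c·tau·tau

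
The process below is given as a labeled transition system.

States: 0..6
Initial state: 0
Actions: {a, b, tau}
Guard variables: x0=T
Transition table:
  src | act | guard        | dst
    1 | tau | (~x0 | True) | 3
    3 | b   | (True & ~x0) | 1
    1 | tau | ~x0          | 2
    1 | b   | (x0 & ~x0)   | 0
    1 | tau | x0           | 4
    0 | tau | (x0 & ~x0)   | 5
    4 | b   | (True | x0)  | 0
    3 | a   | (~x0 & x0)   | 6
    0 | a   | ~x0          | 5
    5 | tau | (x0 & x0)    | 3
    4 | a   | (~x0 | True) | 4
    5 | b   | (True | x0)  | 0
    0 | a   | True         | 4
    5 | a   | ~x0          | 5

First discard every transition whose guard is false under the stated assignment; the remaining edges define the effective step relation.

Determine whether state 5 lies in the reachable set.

Answer: UNREACHABLE

Analysis:
After dropping false guards: 7 live edges.
depth 0: {0}
depth 1: {4}  now seen {0,4}
Reach set: {0,4}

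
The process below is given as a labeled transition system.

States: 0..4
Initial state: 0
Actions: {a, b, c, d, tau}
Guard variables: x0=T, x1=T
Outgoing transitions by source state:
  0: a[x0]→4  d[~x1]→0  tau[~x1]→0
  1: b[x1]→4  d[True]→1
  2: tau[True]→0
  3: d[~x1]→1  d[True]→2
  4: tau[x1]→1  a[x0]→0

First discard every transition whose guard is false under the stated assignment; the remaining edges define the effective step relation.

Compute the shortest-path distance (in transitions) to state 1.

Layered search for 1:
  L0 = {0}
  L1 = {4}
  L2 = {1}
first hit 1 at d=2 via a·tau

Answer: 2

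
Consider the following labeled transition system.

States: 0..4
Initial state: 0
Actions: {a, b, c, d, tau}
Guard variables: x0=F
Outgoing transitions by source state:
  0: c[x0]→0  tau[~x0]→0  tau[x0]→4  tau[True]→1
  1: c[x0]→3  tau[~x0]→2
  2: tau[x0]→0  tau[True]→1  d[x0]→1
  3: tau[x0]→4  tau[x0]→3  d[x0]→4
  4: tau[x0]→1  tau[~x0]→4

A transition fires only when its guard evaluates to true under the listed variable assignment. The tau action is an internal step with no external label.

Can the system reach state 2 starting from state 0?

Answer: REACHABLE

Analysis:
Guard filter leaves 5 enabled edge(s).
L0 = {0}
L1 = {1}  total {0,1}
L2 = {2}  total {0,1,2}
Reach set: {0,1,2}
witness 2: tau·tau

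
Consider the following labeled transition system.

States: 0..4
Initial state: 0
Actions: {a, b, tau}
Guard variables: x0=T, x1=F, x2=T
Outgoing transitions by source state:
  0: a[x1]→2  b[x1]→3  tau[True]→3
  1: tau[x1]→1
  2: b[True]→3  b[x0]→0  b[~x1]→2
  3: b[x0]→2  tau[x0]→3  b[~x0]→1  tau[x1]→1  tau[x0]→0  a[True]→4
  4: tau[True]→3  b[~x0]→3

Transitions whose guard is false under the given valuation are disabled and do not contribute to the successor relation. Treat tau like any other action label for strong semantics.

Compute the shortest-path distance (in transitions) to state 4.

Breadth-first toward 4:
  L0 = {0}
  L1 = {3}
  L2 = {2,4}
4 enters at depth 2; path tau·a

Answer: 2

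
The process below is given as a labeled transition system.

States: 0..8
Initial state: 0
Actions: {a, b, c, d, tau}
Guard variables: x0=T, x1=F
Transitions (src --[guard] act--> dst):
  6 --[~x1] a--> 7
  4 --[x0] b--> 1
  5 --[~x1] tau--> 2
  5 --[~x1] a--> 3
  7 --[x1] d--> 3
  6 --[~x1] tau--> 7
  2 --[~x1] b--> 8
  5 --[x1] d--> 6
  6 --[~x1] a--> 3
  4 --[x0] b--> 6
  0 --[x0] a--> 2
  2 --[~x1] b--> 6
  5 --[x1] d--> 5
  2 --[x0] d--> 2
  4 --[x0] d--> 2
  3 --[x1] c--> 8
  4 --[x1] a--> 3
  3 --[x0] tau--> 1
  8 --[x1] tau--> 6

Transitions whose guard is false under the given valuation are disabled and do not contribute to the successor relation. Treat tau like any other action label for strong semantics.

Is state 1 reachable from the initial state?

Answer: REACHABLE

Analysis:
Guard filter leaves 13 enabled edge(s).
depth 0: {0}
depth 1: {2}  cumulative {0,2}
depth 2: {6,8}  cumulative {0,2,6,8}
depth 3: {3,7}  cumulative {0,2,3,6,7,8}
depth 4: {1}  cumulative {0,1,2,3,6,7,8}
R = {0,1,2,3,6,7,8}
Path to 1: a·b·a·tau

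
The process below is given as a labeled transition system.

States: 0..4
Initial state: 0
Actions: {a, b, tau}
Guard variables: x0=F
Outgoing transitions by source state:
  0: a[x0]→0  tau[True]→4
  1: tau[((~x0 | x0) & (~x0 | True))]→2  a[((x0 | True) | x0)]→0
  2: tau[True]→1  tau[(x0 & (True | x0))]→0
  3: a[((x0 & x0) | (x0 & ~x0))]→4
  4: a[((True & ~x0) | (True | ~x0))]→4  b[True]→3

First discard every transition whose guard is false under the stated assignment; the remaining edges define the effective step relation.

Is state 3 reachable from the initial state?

6 transition(s) survive guard evaluation.
L0 = {0}
L1 = {4}  total {0,4}
L2 = {3}  total {0,3,4}
Reach set: {0,3,4}
trace reaching 3: tau·b

Answer: REACHABLE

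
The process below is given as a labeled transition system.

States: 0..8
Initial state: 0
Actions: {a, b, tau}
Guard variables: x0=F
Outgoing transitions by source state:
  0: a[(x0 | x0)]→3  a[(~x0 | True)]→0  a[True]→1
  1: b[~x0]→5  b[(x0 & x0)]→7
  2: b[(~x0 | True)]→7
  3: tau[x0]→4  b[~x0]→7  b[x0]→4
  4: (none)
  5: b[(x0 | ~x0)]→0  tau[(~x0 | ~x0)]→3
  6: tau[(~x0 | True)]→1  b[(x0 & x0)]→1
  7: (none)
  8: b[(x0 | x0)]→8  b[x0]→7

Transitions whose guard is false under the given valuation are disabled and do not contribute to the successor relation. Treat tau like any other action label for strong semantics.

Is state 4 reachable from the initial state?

After dropping false guards: 8 live edges.
depth 0: {0}
depth 1: {1}  now seen {0,1}
depth 2: {5}  now seen {0,1,5}
depth 3: {3}  now seen {0,1,3,5}
depth 4: {7}  now seen {0,1,3,5,7}
R = {0,1,3,5,7}

Answer: UNREACHABLE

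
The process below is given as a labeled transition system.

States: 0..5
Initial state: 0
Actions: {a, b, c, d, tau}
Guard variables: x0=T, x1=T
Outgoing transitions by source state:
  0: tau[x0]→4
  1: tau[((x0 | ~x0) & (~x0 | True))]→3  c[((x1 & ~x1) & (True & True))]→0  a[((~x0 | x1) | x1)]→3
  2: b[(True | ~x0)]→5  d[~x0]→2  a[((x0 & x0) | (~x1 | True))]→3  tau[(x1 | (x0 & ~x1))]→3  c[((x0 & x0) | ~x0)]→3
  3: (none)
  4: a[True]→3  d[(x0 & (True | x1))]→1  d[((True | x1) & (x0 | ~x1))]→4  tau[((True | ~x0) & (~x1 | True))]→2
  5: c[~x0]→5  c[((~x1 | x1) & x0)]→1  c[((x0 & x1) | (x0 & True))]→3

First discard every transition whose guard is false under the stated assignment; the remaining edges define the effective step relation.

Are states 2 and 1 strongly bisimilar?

Refine partition for ~:
  round 0: {{0,1,2,3,4,5}}
  round 1: {{0},{1},{2},{3},{4},{5}}
6 equivalence class(es) (converged in 2)
[2]={2}  [1]={1}

Answer: NOT BISIMILAR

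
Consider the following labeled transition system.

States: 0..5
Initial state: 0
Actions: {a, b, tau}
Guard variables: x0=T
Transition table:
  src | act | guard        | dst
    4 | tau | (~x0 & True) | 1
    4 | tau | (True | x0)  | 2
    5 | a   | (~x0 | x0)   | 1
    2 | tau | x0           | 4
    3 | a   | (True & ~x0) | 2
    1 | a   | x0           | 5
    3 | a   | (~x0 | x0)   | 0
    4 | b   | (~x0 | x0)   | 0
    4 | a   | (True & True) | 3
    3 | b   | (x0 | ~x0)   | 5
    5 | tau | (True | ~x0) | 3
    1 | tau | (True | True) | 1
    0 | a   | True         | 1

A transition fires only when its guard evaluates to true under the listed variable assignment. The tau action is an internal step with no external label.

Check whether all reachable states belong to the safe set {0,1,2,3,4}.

Inv-set: {0,1,2,3,4}
Reachable = {0,1,3,5}
  0: ok
  1: ok
  3: ok
  5: ✗ unsafe
counterexample path to 5: a·a

Answer: INVARIANT VIOLATED at state 5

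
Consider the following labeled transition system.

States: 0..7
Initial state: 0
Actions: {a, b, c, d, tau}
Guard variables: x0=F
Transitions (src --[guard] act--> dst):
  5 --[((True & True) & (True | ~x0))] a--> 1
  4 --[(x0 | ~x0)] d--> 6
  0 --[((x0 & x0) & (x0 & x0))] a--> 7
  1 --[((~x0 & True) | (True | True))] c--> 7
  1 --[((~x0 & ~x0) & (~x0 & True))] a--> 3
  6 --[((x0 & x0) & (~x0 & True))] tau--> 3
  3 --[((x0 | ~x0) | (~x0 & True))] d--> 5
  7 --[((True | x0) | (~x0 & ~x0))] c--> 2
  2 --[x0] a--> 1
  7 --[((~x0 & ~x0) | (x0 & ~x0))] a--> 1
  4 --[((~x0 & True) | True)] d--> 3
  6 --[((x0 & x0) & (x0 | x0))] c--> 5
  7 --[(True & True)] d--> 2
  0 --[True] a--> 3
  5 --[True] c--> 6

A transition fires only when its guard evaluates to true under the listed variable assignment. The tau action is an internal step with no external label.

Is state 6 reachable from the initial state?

Answer: REACHABLE

Analysis:
After dropping false guards: 11 live edges.
depth 0: {0}
depth 1: {3}  cumulative {0,3}
depth 2: {5}  cumulative {0,3,5}
depth 3: {1,6}  cumulative {0,1,3,5,6}
depth 4: {7}  cumulative {0,1,3,5,6,7}
depth 5: {2}  cumulative {0,1,2,3,5,6,7}
Reach set: {0,1,2,3,5,6,7}
witness 6: a·d·c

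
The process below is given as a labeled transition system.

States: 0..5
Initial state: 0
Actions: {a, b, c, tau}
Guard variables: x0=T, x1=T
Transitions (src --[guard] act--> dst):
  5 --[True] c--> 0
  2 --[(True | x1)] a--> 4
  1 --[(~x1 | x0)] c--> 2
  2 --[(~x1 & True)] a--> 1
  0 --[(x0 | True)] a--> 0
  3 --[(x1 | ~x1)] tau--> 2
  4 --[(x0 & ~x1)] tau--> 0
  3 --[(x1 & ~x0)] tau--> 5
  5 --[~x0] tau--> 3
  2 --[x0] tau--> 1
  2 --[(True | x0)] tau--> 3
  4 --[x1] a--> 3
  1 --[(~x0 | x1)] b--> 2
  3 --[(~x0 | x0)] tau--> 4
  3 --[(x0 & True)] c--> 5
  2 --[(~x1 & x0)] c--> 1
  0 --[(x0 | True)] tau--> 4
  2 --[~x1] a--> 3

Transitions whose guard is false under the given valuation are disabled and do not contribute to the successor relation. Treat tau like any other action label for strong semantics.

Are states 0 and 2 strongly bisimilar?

Answer: NOT BISIMILAR

Analysis:
Bisimulation quotient by refinement:
  π0 = {{0,1,2,3,4,5}}
  π1 = {{0,2},{1},{3},{4},{5}}
  π2 = {{0},{1},{2},{3},{4},{5}}
6 equivalence class(es) (converged in 3)
class of 0: {0}; class of 2: {2}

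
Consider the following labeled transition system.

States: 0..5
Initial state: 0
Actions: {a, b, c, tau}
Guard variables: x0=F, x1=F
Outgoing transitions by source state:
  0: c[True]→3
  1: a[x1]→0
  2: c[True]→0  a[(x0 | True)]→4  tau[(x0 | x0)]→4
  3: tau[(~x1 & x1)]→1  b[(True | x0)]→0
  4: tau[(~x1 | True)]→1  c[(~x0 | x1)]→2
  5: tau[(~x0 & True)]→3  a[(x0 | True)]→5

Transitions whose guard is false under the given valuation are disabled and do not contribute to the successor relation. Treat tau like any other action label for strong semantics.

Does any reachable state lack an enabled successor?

Answer: DEADLOCK-FREE

Analysis:
Reachable = {0,3}
  0: c→3  [1 exit(s)]
  3: b→0  [1 exit(s)]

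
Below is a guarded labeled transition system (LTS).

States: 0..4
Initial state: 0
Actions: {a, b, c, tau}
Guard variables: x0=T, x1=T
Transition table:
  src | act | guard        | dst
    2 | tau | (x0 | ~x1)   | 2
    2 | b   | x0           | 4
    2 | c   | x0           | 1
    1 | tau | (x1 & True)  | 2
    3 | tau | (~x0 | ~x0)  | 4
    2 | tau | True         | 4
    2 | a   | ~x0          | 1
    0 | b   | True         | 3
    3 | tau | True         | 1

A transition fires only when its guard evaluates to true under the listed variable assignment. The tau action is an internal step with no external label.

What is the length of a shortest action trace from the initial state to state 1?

Answer: 2

Analysis:
Layered search for 1:
  Layer 0: {0}
  Layer 1: {3}
  Layer 2: {1}
depth(1)=2, e.g. b·tau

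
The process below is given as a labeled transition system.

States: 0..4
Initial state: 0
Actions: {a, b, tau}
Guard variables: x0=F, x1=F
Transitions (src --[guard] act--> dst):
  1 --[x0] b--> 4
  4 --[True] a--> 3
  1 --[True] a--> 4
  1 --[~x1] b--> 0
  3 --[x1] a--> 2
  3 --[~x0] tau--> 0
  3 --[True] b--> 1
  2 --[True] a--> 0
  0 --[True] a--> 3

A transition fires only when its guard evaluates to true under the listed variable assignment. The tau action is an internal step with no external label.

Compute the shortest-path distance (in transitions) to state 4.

Layered search for 4:
  depth 0: {0}
  depth 1: {3}
  depth 2: {1}
  depth 3: {4}
first hit 4 at d=3 via a·b·a

Answer: 3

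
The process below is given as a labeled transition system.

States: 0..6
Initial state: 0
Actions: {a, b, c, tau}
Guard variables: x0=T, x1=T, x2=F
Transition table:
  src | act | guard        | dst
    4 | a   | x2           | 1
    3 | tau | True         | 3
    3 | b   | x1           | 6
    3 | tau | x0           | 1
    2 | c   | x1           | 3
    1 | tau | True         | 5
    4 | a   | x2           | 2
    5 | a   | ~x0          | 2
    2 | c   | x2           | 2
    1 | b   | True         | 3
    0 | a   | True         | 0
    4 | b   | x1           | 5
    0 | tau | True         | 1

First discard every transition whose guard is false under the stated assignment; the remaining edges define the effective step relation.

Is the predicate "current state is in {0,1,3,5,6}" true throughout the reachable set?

Inv-set: {0,1,3,5,6}
R = {0,1,3,5,6}
  0: ✓
  1: ✓
  3: ✓
  5: ✓
  6: ✓

Answer: INVARIANT HOLDS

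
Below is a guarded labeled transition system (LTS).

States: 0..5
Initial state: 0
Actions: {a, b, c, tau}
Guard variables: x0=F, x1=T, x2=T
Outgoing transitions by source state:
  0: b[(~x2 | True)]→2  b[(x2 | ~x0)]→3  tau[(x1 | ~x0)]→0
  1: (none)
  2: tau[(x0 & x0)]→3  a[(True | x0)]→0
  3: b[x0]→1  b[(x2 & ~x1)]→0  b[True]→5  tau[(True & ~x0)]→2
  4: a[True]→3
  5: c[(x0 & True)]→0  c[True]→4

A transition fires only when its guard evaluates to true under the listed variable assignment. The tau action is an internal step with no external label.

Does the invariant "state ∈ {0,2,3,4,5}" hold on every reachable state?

Answer: INVARIANT HOLDS

Trace:
Safe = {0,2,3,4,5}
Reach set: {0,2,3,4,5}
  0: ✓
  2: ✓
  3: ✓
  4: ✓
  5: ✓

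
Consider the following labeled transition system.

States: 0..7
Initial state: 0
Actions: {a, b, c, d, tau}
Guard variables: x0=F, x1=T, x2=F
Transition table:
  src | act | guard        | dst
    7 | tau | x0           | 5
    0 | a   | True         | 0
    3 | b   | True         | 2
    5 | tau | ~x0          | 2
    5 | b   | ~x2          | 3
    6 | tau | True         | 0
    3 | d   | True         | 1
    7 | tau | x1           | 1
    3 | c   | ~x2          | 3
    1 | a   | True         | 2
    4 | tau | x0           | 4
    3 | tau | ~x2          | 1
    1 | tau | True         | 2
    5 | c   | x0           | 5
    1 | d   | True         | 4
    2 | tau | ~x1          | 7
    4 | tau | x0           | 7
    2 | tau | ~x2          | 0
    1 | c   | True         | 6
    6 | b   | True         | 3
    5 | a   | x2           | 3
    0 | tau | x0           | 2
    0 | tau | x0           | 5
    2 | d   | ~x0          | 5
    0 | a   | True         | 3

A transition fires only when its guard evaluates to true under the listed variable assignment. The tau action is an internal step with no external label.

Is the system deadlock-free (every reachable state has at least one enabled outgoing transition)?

Reach set: {0,1,2,3,4,5,6}
  0: a→0  a→3  [deg 2]
  1: a→2  c→6  d→4  tau→2  [deg 4]
  2: d→5  tau→0  [deg 2]
  3: b→2  c→3  d→1  tau→1  [deg 4]
  4: ∅  [no exit]
  5: b→3  tau→2  [deg 2]
  6: b→3  tau→0  [deg 2]
trace reaching 4: a·d·d

Answer: DEADLOCK at state 4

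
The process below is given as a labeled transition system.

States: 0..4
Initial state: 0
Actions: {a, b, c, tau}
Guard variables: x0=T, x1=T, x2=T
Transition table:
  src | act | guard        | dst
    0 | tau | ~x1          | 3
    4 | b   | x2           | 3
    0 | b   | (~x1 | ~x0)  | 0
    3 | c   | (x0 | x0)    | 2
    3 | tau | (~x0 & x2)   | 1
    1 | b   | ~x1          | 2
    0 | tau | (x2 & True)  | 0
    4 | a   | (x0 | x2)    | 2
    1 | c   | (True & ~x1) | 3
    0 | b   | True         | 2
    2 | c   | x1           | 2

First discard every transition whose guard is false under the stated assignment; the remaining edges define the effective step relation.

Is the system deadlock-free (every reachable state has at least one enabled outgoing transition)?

Reach set: {0,2}
  0: b→2  tau→0  [deg 2]
  2: c→2  [deg 1]

Answer: DEADLOCK-FREE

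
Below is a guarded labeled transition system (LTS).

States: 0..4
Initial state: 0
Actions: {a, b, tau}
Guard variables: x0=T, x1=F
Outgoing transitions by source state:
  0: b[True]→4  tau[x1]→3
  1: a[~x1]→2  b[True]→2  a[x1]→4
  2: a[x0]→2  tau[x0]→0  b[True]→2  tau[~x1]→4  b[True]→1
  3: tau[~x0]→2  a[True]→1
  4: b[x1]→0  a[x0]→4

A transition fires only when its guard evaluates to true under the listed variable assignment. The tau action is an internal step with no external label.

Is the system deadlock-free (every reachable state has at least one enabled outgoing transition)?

Answer: DEADLOCK-FREE

Working:
R = {0,4}
  0: b→4  [1 out]
  4: a→4  [1 out]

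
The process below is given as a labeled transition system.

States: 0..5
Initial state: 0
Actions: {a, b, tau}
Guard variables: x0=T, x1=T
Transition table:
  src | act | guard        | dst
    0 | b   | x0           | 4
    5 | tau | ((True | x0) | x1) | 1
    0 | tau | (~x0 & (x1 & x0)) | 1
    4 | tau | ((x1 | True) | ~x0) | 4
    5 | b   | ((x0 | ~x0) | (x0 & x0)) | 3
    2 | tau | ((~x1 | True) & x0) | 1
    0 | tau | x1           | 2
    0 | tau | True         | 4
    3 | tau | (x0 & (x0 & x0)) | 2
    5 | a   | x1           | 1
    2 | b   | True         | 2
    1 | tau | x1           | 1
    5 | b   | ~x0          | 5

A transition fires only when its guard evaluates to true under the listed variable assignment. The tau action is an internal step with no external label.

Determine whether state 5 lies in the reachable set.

After dropping false guards: 11 live edges.
depth 0: {0}
depth 1: {2,4}  now seen {0,2,4}
depth 2: {1}  now seen {0,1,2,4}
Reach set: {0,1,2,4}

Answer: UNREACHABLE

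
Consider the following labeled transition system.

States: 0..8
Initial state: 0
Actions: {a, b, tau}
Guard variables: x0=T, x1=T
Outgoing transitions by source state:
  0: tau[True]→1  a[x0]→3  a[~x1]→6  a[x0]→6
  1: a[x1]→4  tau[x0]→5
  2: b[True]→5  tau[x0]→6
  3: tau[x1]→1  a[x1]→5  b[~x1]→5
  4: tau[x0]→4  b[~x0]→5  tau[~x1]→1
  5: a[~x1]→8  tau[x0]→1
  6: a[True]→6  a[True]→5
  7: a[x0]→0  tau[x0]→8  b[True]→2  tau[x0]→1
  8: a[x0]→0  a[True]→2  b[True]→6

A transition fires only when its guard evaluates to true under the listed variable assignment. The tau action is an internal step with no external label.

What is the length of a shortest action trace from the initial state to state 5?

Answer: 2

Trace:
Breadth-first toward 5:
  L0 = {0}
  L1 = {1,3,6}
  L2 = {4,5}
first hit 5 at d=2 via a·a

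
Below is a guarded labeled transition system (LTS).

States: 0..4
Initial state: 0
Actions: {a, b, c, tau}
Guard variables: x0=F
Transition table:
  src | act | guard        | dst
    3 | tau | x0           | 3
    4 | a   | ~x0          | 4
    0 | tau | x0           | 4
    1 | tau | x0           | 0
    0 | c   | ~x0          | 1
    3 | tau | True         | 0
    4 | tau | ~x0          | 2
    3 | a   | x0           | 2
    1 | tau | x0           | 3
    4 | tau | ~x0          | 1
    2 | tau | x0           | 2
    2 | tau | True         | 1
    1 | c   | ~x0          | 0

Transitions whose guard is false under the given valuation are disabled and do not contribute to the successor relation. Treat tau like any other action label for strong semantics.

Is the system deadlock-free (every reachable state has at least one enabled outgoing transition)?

R = {0,1}
  0: c→1  [1 exit(s)]
  1: c→0  [1 exit(s)]

Answer: DEADLOCK-FREE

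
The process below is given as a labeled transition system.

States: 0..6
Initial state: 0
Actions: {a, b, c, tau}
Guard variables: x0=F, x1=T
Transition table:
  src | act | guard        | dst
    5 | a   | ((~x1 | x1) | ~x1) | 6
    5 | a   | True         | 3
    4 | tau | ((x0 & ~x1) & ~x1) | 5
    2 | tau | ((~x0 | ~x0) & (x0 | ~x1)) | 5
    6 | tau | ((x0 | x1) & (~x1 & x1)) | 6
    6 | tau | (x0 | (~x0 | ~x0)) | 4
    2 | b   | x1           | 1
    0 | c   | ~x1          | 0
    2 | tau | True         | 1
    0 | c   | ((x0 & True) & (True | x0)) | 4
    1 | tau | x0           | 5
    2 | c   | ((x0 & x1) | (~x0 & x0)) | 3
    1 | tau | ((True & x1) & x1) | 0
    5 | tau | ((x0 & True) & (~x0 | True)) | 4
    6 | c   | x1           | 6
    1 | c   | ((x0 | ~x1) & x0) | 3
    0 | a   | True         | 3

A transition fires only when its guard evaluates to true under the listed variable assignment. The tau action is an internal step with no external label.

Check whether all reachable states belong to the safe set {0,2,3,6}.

Answer: INVARIANT HOLDS

Analysis:
Safe = {0,2,3,6}
Reach set: {0,3}
  0: ✓
  3: ✓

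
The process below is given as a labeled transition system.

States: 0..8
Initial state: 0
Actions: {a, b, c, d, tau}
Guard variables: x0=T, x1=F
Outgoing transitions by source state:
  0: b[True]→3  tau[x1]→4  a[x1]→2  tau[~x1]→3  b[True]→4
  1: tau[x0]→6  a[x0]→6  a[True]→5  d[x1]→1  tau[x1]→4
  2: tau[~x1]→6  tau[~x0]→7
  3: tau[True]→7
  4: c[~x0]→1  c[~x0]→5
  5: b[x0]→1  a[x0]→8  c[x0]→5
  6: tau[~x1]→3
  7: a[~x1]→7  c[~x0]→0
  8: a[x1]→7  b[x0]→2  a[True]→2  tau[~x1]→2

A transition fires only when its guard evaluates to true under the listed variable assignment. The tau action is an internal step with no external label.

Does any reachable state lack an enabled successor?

Reachable = {0,3,4,7}
  0: b→3  b→4  tau→3  [3 exit(s)]
  3: tau→7  [1 exit(s)]
  4: ∅  [STUCK]
  7: a→7  [1 exit(s)]
witness 4: b

Answer: DEADLOCK at state 4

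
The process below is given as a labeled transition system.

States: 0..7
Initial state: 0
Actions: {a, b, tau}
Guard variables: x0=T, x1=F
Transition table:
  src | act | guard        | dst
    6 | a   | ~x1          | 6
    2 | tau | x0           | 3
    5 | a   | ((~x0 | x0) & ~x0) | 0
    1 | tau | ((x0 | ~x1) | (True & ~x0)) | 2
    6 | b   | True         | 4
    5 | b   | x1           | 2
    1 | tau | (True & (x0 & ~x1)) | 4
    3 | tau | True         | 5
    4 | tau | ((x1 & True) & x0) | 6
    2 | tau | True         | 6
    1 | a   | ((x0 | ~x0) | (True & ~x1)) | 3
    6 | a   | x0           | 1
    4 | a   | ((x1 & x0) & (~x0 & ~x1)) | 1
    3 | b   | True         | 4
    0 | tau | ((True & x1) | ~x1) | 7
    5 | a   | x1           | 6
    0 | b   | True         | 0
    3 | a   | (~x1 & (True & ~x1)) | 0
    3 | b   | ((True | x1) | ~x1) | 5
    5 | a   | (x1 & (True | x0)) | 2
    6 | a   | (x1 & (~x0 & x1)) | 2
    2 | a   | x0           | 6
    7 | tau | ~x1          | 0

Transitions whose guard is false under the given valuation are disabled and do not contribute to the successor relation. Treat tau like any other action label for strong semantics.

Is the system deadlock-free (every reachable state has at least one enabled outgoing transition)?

R = {0,7}
  0: b→0  tau→7  [2 out]
  7: tau→0  [1 out]

Answer: DEADLOCK-FREE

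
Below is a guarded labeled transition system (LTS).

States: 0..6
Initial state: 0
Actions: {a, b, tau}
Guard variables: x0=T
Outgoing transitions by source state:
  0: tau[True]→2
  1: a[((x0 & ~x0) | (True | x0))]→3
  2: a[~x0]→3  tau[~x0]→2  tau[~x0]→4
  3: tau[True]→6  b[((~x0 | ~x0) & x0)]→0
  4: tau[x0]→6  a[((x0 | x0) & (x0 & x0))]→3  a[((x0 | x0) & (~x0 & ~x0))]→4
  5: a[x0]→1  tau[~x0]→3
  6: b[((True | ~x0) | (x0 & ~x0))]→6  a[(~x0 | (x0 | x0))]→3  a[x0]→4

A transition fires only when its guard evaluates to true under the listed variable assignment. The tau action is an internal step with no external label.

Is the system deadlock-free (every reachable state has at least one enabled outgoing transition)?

Reachable = {0,2}
  0: tau→2  [deg 1]
  2: ∅  [STUCK]
Path to 2: tau

Answer: DEADLOCK at state 2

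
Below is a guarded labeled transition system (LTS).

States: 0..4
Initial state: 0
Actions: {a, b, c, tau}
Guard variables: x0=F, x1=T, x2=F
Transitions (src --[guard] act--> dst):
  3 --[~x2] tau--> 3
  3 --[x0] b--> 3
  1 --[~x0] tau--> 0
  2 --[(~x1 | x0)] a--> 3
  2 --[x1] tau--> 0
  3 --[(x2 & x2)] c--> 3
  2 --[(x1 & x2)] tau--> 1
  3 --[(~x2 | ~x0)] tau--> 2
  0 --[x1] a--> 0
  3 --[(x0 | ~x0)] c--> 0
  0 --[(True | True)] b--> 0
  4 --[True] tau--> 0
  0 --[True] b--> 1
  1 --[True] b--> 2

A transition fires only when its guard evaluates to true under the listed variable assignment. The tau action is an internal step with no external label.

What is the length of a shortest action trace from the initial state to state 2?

Answer: 2

Analysis:
Layered search for 2:
  depth 0: {0}
  depth 1: {1}
  depth 2: {2}
first hit 2 at d=2 via b·b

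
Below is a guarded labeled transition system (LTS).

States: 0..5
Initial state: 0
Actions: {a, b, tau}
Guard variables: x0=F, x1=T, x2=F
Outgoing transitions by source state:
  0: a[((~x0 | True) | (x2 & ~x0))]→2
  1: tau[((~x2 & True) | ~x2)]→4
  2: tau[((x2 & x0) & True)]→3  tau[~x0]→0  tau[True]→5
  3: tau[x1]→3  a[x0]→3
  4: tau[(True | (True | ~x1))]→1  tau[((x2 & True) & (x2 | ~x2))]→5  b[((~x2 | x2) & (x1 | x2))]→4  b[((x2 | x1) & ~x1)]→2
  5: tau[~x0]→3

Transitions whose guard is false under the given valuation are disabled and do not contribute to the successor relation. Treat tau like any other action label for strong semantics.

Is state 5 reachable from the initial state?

Answer: REACHABLE

Working:
After dropping false guards: 8 live edges.
L0 = {0}
L1 = {2}  total {0,2}
L2 = {5}  total {0,2,5}
L3 = {3}  total {0,2,3,5}
R = {0,2,3,5}
Path to 5: a·tau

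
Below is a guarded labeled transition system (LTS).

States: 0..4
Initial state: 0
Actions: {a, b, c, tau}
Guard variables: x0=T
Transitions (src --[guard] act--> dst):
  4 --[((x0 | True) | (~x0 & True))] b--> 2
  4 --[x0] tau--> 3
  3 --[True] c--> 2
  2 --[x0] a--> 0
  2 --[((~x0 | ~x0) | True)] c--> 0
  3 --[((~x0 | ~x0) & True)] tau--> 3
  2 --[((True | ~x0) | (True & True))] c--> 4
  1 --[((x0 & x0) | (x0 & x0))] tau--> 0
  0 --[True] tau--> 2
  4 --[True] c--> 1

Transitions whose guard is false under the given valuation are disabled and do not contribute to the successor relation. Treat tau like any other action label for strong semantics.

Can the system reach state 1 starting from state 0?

9 transition(s) survive guard evaluation.
depth 0: {0}
depth 1: {2}  total {0,2}
depth 2: {4}  total {0,2,4}
depth 3: {1,3}  total {0,1,2,3,4}
Reach set: {0,1,2,3,4}
trace reaching 1: tau·c·c

Answer: REACHABLE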